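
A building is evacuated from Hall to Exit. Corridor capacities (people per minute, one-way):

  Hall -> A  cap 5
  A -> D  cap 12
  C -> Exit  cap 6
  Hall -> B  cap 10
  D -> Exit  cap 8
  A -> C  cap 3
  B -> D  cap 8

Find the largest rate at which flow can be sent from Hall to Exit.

11

Augment Hall→A→C→Exit: bottleneck 3, flow now 3.
Augment Hall→A→D→Exit: bottleneck 2, flow now 5.
Augment Hall→B→D→Exit: bottleneck 6, flow now 11.
No augmenting path remains; maximum flow = 11.
In the residual graph, reachable from Hall: {Hall, A, B, D}.
Min-cut edges: A→C (3), D→Exit (8); capacity 3 + 8 = 11.
This cut is saturated, so no flow can exceed 11.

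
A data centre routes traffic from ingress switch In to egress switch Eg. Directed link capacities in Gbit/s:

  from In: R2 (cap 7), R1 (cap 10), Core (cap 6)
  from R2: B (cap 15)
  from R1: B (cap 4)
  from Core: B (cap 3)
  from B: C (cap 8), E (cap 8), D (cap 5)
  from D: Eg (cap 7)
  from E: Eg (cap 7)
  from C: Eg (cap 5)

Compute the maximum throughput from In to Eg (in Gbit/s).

14

Augment In→R2→B→D→Eg: bottleneck 5, flow now 5.
Augment In→R2→B→E→Eg: bottleneck 2, flow now 7.
Augment In→R1→B→E→Eg: bottleneck 4, flow now 11.
Augment In→Core→B→E→Eg: bottleneck 1, flow now 12.
Augment In→Core→B→C→Eg: bottleneck 2, flow now 14.
No augmenting path remains; maximum flow = 14.
In the residual graph, reachable from In: {In, R1, Core}.
Min-cut edges: In→R2 (7), R1→B (4), Core→B (3); capacity 7 + 4 + 3 = 14.
This cut is saturated, so no flow can exceed 14.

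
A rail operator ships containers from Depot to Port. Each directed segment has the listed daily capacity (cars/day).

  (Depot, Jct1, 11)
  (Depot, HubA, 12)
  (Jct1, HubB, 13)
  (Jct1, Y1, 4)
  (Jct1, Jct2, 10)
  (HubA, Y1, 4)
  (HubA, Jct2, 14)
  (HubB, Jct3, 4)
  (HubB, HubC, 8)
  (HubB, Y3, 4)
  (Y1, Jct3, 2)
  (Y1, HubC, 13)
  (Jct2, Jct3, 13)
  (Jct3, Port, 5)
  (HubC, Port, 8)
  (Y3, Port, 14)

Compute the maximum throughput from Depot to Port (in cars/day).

17

Augment Depot→Jct1→HubB→Jct3→Port: bottleneck 4, flow now 4.
Augment Depot→Jct1→HubB→HubC→Port: bottleneck 7, flow now 11.
Augment Depot→HubA→Y1→Jct3→Port: bottleneck 1, flow now 12.
Augment Depot→HubA→Y1→HubC→Port: bottleneck 1, flow now 13.
Augment Depot→HubA→Y1→Jct3→HubB→Y3→Port: bottleneck 1, flow now 14. (uses reverse residual edge)
Augment Depot→HubA→Y1→HubC→HubB→Y3→Port: bottleneck 1, flow now 15. (uses reverse residual edge)
Augment Depot→HubA→Jct2→Jct3→HubB→Y3→Port: bottleneck 2, flow now 17. (uses reverse residual edge)
No augmenting path remains; maximum flow = 17.
In the residual graph, reachable from Depot: {Depot, Jct1, HubA, HubB, Y1, Jct2, Jct3, HubC}.
Min-cut edges: HubB→Y3 (4), Jct3→Port (5), HubC→Port (8); capacity 4 + 5 + 8 = 17.
This cut is saturated, so no flow can exceed 17.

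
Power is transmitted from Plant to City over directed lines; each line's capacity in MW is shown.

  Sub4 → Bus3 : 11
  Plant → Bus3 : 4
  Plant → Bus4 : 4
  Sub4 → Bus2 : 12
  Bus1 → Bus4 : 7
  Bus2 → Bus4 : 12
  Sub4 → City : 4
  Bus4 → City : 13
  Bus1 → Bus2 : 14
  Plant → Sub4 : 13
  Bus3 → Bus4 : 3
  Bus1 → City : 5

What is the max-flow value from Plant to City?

17

Augment Plant→Sub4→City: bottleneck 4, flow now 4.
Augment Plant→Bus4→City: bottleneck 4, flow now 8.
Augment Plant→Bus3→Bus4→City: bottleneck 3, flow now 11.
Augment Plant→Sub4→Bus2→Bus4→City: bottleneck 6, flow now 17.
No augmenting path remains; maximum flow = 17.
In the residual graph, reachable from Plant: {Plant, Sub4, Bus2, Bus3, Bus4}.
Min-cut edges: Sub4→City (4), Bus4→City (13); capacity 4 + 13 = 17.
This cut is saturated, so no flow can exceed 17.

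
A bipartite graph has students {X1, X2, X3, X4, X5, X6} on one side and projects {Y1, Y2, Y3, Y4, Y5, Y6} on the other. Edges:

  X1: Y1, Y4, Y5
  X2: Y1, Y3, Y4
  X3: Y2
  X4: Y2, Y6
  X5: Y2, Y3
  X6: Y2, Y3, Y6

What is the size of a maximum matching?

Unit-capacity flow: source→left, listed edges, right→sink; max matching = max flow.
Augmenting path X1→Y1 (+1); matched 1.
Augmenting path X2→Y3 (+1); matched 2.
Augmenting path X3→Y2 (+1); matched 3.
Augmenting path X4→Y6 (+1); matched 4.
Augmenting path X5→Y3→X2→Y4 (+1); matched 5.
No augmenting path remains; maximum matching = 5.
König certificate: {X1, X2, Y2, Y3, Y6} is a vertex cover of size 5 (every listed pair touches it), so no matching can be larger.

5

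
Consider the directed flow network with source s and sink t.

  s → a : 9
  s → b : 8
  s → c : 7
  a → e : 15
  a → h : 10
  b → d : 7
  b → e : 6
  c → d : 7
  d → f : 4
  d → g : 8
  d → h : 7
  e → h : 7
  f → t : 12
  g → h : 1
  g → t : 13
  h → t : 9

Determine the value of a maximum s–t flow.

21

Augment s→a→h→t: bottleneck 9, flow now 9.
Augment s→b→d→f→t: bottleneck 4, flow now 13.
Augment s→b→d→g→t: bottleneck 3, flow now 16.
Augment s→c→d→g→t: bottleneck 5, flow now 21.
No augmenting path remains; maximum flow = 21.
In the residual graph, reachable from s: {s, a, b, c, d, e, h}.
Min-cut edges: d→f (4), d→g (8), h→t (9); capacity 4 + 8 + 9 = 21.
This cut is saturated, so no flow can exceed 21.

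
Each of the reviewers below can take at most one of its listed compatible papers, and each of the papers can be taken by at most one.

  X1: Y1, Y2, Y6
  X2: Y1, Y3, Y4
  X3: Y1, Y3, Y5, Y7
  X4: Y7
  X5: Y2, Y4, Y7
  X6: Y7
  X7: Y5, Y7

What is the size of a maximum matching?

6

Unit-capacity flow: source→left, listed edges, right→sink; max matching = max flow.
Augmenting path X1→Y1 (+1); matched 1.
Augmenting path X2→Y3 (+1); matched 2.
Augmenting path X3→Y5 (+1); matched 3.
Augmenting path X4→Y7 (+1); matched 4.
Augmenting path X5→Y2 (+1); matched 5.
Augmenting path X7→Y5→X3→Y1→X1→Y6 (+1); matched 6.
No augmenting path remains; maximum matching = 6.
König certificate: {X1, X2, X3, X5, X7, Y7} is a vertex cover of size 6 (every listed pair touches it), so no matching can be larger.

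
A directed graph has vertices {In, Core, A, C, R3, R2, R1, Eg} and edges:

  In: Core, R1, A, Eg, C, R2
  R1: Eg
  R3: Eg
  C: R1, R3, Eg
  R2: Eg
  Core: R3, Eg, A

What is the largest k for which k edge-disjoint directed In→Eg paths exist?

Assign every edge capacity 1; by Menger, the answer equals the max flow.
Path In→Eg (+1); total 1.
Path In→Core→Eg (+1); total 2.
Path In→C→Eg (+1); total 3.
Path In→R2→Eg (+1); total 4.
Path In→R1→Eg (+1); total 5.
No residual In→Eg path; max flow = 5.
Certifying cut of size 5: {In→C, In→Core, In→Eg, In→R1, In→R2}.

5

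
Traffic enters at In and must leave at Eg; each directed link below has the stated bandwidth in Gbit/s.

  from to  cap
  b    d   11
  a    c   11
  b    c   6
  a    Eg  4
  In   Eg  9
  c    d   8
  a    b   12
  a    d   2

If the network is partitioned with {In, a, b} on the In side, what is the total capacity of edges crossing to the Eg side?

43

Edges leaving {In, a, b}: In→Eg (9), a→c (11), a→d (2), a→Eg (4), b→c (6), b→d (11).
Cut capacity = 9 + 11 + 2 + 4 + 6 + 11 = 43.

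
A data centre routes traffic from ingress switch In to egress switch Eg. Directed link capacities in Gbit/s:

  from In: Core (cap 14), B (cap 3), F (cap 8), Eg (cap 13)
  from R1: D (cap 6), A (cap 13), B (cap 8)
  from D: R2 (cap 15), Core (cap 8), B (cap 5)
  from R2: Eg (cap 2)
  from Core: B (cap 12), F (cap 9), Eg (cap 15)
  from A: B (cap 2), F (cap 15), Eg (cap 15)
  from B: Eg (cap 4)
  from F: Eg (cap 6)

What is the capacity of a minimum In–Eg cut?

Augment In→Eg: bottleneck 13, flow now 13.
Augment In→Core→Eg: bottleneck 14, flow now 27.
Augment In→B→Eg: bottleneck 3, flow now 30.
Augment In→F→Eg: bottleneck 6, flow now 36.
No augmenting path remains; maximum flow = 36.
By max-flow min-cut, the minimum cut capacity equals the max flow.
In the residual graph, reachable from In: {In, F}.
Min-cut edges: In→Core (14), In→B (3), In→Eg (13), F→Eg (6); capacity 14 + 3 + 13 + 6 = 36.

36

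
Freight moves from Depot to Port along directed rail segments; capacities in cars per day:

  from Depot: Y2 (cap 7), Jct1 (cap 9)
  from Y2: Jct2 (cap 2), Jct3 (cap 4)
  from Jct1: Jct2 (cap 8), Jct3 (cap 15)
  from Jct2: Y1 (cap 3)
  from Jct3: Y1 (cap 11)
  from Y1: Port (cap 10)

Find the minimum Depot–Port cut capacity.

10

Augment Depot→Y2→Jct2→Y1→Port: bottleneck 2, flow now 2.
Augment Depot→Y2→Jct3→Y1→Port: bottleneck 4, flow now 6.
Augment Depot→Jct1→Jct2→Y1→Port: bottleneck 1, flow now 7.
Augment Depot→Jct1→Jct3→Y1→Port: bottleneck 3, flow now 10.
No augmenting path remains; maximum flow = 10.
By max-flow min-cut, the minimum cut capacity equals the max flow.
In the residual graph, reachable from Depot: {Depot, Y2, Jct1, Jct2, Jct3, Y1}.
Min-cut edges: Y1→Port (10); capacity 10 = 10.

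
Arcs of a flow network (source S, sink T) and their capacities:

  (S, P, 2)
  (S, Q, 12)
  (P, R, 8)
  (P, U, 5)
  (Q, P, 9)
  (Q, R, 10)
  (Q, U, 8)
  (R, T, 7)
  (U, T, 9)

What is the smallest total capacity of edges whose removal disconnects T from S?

14

Augment S→P→R→T: bottleneck 2, flow now 2.
Augment S→Q→R→T: bottleneck 5, flow now 7.
Augment S→Q→U→T: bottleneck 7, flow now 14.
No augmenting path remains; maximum flow = 14.
By max-flow min-cut, the minimum cut capacity equals the max flow.
In the residual graph, reachable from S: {S}.
Min-cut edges: S→P (2), S→Q (12); capacity 2 + 12 = 14.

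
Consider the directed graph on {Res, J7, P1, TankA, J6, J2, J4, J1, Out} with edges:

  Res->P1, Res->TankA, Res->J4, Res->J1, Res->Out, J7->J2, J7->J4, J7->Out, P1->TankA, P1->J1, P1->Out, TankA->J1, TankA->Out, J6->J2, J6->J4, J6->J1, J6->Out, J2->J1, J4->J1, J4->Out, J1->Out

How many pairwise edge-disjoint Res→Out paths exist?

Assign every edge capacity 1; by Menger, the answer equals the max flow.
Path Res→Out (+1); total 1.
Path Res→P1→Out (+1); total 2.
Path Res→TankA→Out (+1); total 3.
Path Res→J4→Out (+1); total 4.
Path Res→J1→Out (+1); total 5.
No residual Res→Out path; max flow = 5.
Certifying cut of size 5: {Res→J1, Res→J4, Res→Out, Res→P1, Res→TankA}.

5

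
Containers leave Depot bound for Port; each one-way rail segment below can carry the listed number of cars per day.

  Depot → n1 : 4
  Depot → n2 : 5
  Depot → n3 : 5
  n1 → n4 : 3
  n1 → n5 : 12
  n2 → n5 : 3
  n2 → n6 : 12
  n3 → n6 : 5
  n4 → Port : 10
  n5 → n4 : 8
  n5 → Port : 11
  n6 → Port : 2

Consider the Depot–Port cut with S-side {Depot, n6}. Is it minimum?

Given cut capacity: 4 + 5 + 5 + 2 = 16.
Augment Depot→n1→n4→Port: bottleneck 3, flow now 3.
Augment Depot→n1→n5→Port: bottleneck 1, flow now 4.
Augment Depot→n2→n5→Port: bottleneck 3, flow now 7.
Augment Depot→n2→n6→Port: bottleneck 2, flow now 9.
No augmenting path remains; maximum flow = 9.
In the residual graph, reachable from Depot: {Depot, n2, n3, n6}.
Min-cut edges: Depot→n1 (4), n2→n5 (3), n6→Port (2); capacity 4 + 3 + 2 = 9.
Cut capacity 16 exceeds the max flow 9, so it is not minimum.

No — its capacity is 16, but the minimum cut has capacity 9.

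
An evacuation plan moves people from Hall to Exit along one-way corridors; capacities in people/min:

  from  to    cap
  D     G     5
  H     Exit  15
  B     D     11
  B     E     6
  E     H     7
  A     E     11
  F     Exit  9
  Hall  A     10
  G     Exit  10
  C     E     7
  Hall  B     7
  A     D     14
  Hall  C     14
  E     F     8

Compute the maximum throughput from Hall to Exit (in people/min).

20

Augment Hall→A→D→G→Exit: bottleneck 5, flow now 5.
Augment Hall→A→E→F→Exit: bottleneck 5, flow now 10.
Augment Hall→B→E→F→Exit: bottleneck 3, flow now 13.
Augment Hall→B→E→H→Exit: bottleneck 3, flow now 16.
Augment Hall→C→E→H→Exit: bottleneck 4, flow now 20.
No augmenting path remains; maximum flow = 20.
In the residual graph, reachable from Hall: {Hall, A, B, C, D, E}.
Min-cut edges: D→G (5), E→F (8), E→H (7); capacity 5 + 8 + 7 = 20.
This cut is saturated, so no flow can exceed 20.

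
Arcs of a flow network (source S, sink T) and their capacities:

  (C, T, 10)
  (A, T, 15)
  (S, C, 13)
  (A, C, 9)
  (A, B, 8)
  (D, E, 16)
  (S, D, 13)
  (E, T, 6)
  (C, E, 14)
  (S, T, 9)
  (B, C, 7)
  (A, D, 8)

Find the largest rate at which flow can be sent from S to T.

Augment S→T: bottleneck 9, flow now 9.
Augment S→C→T: bottleneck 10, flow now 19.
Augment S→C→E→T: bottleneck 3, flow now 22.
Augment S→D→E→T: bottleneck 3, flow now 25.
No augmenting path remains; maximum flow = 25.
In the residual graph, reachable from S: {S, C, D, E}.
Min-cut edges: S→T (9), C→T (10), E→T (6); capacity 9 + 10 + 6 = 25.
This cut is saturated, so no flow can exceed 25.

25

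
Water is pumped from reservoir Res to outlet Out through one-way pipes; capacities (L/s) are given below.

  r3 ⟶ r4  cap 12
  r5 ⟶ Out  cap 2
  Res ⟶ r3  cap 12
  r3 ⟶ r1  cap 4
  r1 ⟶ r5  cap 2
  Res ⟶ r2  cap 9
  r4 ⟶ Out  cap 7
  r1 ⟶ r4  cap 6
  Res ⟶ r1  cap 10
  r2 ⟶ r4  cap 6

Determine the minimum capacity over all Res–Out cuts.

Augment Res→r1→r4→Out: bottleneck 6, flow now 6.
Augment Res→r1→r5→Out: bottleneck 2, flow now 8.
Augment Res→r2→r4→Out: bottleneck 1, flow now 9.
No augmenting path remains; maximum flow = 9.
By max-flow min-cut, the minimum cut capacity equals the max flow.
In the residual graph, reachable from Res: {Res, r1, r2, r3, r4}.
Min-cut edges: r1→r5 (2), r4→Out (7); capacity 2 + 7 = 9.

9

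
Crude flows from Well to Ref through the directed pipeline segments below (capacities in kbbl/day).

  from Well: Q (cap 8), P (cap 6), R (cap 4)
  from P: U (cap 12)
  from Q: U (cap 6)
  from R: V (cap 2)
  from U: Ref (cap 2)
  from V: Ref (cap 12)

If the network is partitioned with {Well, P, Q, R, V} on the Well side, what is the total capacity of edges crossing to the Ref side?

Edges leaving {Well, P, Q, R, V}: P→U (12), Q→U (6), V→Ref (12).
Cut capacity = 12 + 6 + 12 = 30.

30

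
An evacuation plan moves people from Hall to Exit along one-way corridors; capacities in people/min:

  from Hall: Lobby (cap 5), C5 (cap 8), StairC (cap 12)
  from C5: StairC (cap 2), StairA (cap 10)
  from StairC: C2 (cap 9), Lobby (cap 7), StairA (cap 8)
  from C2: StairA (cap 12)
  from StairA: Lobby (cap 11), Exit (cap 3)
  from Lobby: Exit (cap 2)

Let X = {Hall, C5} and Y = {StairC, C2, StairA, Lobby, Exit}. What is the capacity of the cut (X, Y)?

Edges leaving {Hall, C5}: Hall→StairC (12), Hall→Lobby (5), C5→StairC (2), C5→StairA (10).
Cut capacity = 12 + 5 + 2 + 10 = 29.

29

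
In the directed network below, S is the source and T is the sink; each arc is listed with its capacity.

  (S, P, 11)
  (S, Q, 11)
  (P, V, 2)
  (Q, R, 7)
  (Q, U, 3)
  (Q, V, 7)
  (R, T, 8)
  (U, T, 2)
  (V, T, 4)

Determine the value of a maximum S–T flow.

13

Augment S→P→V→T: bottleneck 2, flow now 2.
Augment S→Q→R→T: bottleneck 7, flow now 9.
Augment S→Q→U→T: bottleneck 2, flow now 11.
Augment S→Q→V→T: bottleneck 2, flow now 13.
No augmenting path remains; maximum flow = 13.
In the residual graph, reachable from S: {S, P}.
Min-cut edges: S→Q (11), P→V (2); capacity 11 + 2 = 13.
This cut is saturated, so no flow can exceed 13.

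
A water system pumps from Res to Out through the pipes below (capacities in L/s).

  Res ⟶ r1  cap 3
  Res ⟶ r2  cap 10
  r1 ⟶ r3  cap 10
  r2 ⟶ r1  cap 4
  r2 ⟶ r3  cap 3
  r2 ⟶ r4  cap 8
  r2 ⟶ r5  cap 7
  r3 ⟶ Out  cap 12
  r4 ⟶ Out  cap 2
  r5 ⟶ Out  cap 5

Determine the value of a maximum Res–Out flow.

13

Augment Res→r1→r3→Out: bottleneck 3, flow now 3.
Augment Res→r2→r3→Out: bottleneck 3, flow now 6.
Augment Res→r2→r4→Out: bottleneck 2, flow now 8.
Augment Res→r2→r5→Out: bottleneck 5, flow now 13.
No augmenting path remains; maximum flow = 13.
In the residual graph, reachable from Res: {Res}.
Min-cut edges: Res→r1 (3), Res→r2 (10); capacity 3 + 10 = 13.
This cut is saturated, so no flow can exceed 13.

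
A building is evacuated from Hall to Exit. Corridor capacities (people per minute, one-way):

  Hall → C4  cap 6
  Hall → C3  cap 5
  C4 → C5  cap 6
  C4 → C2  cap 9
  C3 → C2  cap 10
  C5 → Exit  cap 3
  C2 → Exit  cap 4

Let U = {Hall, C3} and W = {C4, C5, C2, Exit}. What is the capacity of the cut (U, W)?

Edges leaving {Hall, C3}: Hall→C4 (6), C3→C2 (10).
Cut capacity = 6 + 10 = 16.

16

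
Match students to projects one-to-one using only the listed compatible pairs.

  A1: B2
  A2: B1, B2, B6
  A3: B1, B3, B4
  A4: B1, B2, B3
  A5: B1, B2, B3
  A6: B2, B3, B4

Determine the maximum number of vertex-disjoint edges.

Unit-capacity flow: source→left, listed edges, right→sink; max matching = max flow.
Augmenting path A1→B2 (+1); matched 1.
Augmenting path A2→B1 (+1); matched 2.
Augmenting path A3→B3 (+1); matched 3.
Augmenting path A6→B4 (+1); matched 4.
Augmenting path A4→B1→A2→B6 (+1); matched 5.
No augmenting path remains; maximum matching = 5.
König certificate: {A2, B1, B2, B3, B4} is a vertex cover of size 5 (every listed pair touches it), so no matching can be larger.

5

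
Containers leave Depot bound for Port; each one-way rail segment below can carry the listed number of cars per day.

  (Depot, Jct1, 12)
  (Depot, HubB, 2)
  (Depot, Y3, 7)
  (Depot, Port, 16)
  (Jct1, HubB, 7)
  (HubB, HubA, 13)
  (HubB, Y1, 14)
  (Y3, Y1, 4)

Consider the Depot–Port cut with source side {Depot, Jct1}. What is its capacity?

Edges leaving {Depot, Jct1}: Depot→HubB (2), Depot→Y3 (7), Depot→Port (16), Jct1→HubB (7).
Cut capacity = 2 + 7 + 16 + 7 = 32.

32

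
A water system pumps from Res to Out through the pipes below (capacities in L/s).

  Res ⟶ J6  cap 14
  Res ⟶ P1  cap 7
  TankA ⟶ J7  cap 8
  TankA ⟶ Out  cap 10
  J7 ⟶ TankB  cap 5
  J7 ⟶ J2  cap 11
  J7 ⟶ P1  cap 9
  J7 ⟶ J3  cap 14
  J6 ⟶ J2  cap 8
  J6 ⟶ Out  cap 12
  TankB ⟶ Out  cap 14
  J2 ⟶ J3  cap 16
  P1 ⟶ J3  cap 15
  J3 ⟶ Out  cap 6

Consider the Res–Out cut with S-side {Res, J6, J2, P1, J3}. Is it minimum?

Given cut capacity: 12 + 6 = 18.
Augment Res→J6→Out: bottleneck 12, flow now 12.
Augment Res→P1→J3→Out: bottleneck 6, flow now 18.
No augmenting path remains; maximum flow = 18.
Cut capacity 18 equals the max flow, so it is a minimum cut.

Yes — it is a minimum cut (capacity 18).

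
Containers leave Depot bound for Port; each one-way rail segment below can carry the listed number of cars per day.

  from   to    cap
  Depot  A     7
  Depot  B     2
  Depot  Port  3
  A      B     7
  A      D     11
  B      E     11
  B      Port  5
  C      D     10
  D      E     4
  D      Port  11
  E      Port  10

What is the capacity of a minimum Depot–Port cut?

12

Augment Depot→Port: bottleneck 3, flow now 3.
Augment Depot→B→Port: bottleneck 2, flow now 5.
Augment Depot→A→B→Port: bottleneck 3, flow now 8.
Augment Depot→A→D→Port: bottleneck 4, flow now 12.
No augmenting path remains; maximum flow = 12.
By max-flow min-cut, the minimum cut capacity equals the max flow.
In the residual graph, reachable from Depot: {Depot}.
Min-cut edges: Depot→A (7), Depot→B (2), Depot→Port (3); capacity 7 + 2 + 3 = 12.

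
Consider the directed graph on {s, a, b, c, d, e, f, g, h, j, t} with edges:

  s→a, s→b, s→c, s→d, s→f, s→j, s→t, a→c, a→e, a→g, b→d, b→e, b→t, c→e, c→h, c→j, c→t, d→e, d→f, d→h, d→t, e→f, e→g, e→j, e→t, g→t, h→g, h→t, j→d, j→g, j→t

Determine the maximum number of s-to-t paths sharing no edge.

Assign every edge capacity 1; by Menger, the answer equals the max flow.
Path s→t (+1); total 1.
Path s→b→t (+1); total 2.
Path s→c→t (+1); total 3.
Path s→d→t (+1); total 4.
Path s→j→t (+1); total 5.
Path s→a→e→t (+1); total 6.
No residual s→t path; max flow = 6.
Certifying cut of size 6: {s→a, s→b, s→c, s→d, s→j, s→t}.

6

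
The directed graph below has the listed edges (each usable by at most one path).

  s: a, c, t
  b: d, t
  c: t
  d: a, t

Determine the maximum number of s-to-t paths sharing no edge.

2

Assign every edge capacity 1; by Menger, the answer equals the max flow.
Path s→t (+1); total 1.
Path s→c→t (+1); total 2.
No residual s→t path; max flow = 2.
Certifying cut of size 2: {s→c, s→t}.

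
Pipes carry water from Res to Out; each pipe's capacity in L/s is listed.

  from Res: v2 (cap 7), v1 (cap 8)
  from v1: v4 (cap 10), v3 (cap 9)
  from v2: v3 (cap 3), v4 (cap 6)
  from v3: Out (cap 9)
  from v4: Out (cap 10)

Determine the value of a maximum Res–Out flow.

Augment Res→v1→v3→Out: bottleneck 8, flow now 8.
Augment Res→v2→v3→Out: bottleneck 1, flow now 9.
Augment Res→v2→v4→Out: bottleneck 6, flow now 15.
No augmenting path remains; maximum flow = 15.
In the residual graph, reachable from Res: {Res}.
Min-cut edges: Res→v1 (8), Res→v2 (7); capacity 8 + 7 = 15.
This cut is saturated, so no flow can exceed 15.

15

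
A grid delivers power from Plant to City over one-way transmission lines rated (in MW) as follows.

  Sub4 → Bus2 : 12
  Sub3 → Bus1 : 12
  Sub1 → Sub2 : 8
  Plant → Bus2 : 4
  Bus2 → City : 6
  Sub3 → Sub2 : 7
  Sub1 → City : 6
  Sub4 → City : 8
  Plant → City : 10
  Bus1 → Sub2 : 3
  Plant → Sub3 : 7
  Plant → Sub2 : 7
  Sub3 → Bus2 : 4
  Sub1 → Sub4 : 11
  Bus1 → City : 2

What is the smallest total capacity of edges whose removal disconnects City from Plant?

18

Augment Plant→City: bottleneck 10, flow now 10.
Augment Plant→Bus2→City: bottleneck 4, flow now 14.
Augment Plant→Sub3→Bus1→City: bottleneck 2, flow now 16.
Augment Plant→Sub3→Bus2→City: bottleneck 2, flow now 18.
No augmenting path remains; maximum flow = 18.
By max-flow min-cut, the minimum cut capacity equals the max flow.
In the residual graph, reachable from Plant: {Plant, Sub3, Bus1, Sub2, Bus2}.
Min-cut edges: Plant→City (10), Bus1→City (2), Bus2→City (6); capacity 10 + 2 + 6 = 18.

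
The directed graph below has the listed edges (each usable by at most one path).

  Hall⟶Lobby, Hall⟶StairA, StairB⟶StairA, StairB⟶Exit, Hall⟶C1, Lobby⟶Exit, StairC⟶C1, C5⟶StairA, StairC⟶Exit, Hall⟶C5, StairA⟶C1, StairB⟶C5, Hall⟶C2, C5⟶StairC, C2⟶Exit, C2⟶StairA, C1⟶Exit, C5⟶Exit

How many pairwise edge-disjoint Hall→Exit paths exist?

4

Assign every edge capacity 1; by Menger, the answer equals the max flow.
Path Hall→Lobby→Exit (+1); total 1.
Path Hall→C2→Exit (+1); total 2.
Path Hall→C5→Exit (+1); total 3.
Path Hall→C1→Exit (+1); total 4.
No residual Hall→Exit path; max flow = 4.
Certifying cut of size 4: {C1→Exit, Hall→C2, Hall→C5, Hall→Lobby}.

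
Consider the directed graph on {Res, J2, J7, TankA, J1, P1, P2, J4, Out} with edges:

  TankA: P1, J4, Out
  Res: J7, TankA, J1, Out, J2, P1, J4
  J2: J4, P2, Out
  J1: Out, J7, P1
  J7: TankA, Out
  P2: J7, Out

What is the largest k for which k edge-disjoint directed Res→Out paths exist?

Assign every edge capacity 1; by Menger, the answer equals the max flow.
Path Res→Out (+1); total 1.
Path Res→J2→Out (+1); total 2.
Path Res→J7→Out (+1); total 3.
Path Res→TankA→Out (+1); total 4.
Path Res→J1→Out (+1); total 5.
No residual Res→Out path; max flow = 5.
Certifying cut of size 5: {Res→J1, Res→J2, Res→J7, Res→Out, Res→TankA}.

5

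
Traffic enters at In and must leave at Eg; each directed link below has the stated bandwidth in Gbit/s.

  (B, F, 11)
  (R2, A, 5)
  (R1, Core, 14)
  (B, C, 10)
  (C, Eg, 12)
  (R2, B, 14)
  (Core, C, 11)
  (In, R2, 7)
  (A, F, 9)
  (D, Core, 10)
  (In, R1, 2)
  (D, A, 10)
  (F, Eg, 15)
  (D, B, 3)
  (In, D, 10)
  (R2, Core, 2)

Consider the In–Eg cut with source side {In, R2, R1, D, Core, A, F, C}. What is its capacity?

Edges leaving {In, R2, R1, D, Core, A, F, C}: R2→B (14), D→B (3), F→Eg (15), C→Eg (12).
Cut capacity = 14 + 3 + 15 + 12 = 44.

44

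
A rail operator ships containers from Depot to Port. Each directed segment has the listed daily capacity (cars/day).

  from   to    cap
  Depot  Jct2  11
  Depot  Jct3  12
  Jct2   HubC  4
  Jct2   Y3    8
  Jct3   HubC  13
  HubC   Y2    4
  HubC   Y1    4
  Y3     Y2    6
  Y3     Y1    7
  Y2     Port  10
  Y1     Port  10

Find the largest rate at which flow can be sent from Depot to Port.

16

Augment Depot→Jct2→HubC→Y2→Port: bottleneck 4, flow now 4.
Augment Depot→Jct2→Y3→Y2→Port: bottleneck 6, flow now 10.
Augment Depot→Jct2→Y3→Y1→Port: bottleneck 1, flow now 11.
Augment Depot→Jct3→HubC→Y1→Port: bottleneck 4, flow now 15.
Augment Depot→Jct3→HubC→Jct2→Y3→Y1→Port: bottleneck 1, flow now 16. (uses reverse residual edge)
No augmenting path remains; maximum flow = 16.
In the residual graph, reachable from Depot: {Depot, Jct2, Jct3, HubC}.
Min-cut edges: Jct2→Y3 (8), HubC→Y2 (4), HubC→Y1 (4); capacity 8 + 4 + 4 = 16.
This cut is saturated, so no flow can exceed 16.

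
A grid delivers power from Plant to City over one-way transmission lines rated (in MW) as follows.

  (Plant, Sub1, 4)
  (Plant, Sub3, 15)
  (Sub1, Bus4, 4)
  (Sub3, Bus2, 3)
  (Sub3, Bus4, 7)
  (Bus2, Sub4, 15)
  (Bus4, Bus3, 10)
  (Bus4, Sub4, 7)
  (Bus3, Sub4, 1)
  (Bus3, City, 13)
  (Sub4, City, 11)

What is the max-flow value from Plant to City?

14

Augment Plant→Sub1→Bus4→Bus3→City: bottleneck 4, flow now 4.
Augment Plant→Sub3→Bus2→Sub4→City: bottleneck 3, flow now 7.
Augment Plant→Sub3→Bus4→Bus3→City: bottleneck 6, flow now 13.
Augment Plant→Sub3→Bus4→Sub4→City: bottleneck 1, flow now 14.
No augmenting path remains; maximum flow = 14.
In the residual graph, reachable from Plant: {Plant, Sub3}.
Min-cut edges: Plant→Sub1 (4), Sub3→Bus2 (3), Sub3→Bus4 (7); capacity 4 + 3 + 7 = 14.
This cut is saturated, so no flow can exceed 14.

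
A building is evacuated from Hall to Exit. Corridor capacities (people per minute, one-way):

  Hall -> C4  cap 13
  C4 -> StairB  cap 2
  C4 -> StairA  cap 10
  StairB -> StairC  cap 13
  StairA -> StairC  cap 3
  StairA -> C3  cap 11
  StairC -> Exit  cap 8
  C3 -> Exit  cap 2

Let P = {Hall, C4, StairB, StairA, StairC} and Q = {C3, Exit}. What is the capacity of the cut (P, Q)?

Edges leaving {Hall, C4, StairB, StairA, StairC}: StairA→C3 (11), StairC→Exit (8).
Cut capacity = 11 + 8 = 19.

19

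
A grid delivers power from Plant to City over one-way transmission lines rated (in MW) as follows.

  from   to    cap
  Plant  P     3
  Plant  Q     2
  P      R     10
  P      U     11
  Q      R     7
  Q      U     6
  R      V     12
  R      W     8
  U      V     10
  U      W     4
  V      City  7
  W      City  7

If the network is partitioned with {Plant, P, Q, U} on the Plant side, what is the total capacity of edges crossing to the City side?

31

Edges leaving {Plant, P, Q, U}: P→R (10), Q→R (7), U→V (10), U→W (4).
Cut capacity = 10 + 7 + 10 + 4 = 31.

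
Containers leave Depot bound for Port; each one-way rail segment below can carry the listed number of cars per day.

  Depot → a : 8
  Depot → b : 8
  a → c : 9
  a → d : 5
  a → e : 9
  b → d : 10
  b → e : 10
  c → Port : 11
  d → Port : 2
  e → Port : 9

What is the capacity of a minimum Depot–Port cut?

Augment Depot→a→c→Port: bottleneck 8, flow now 8.
Augment Depot→b→d→Port: bottleneck 2, flow now 10.
Augment Depot→b→e→Port: bottleneck 6, flow now 16.
No augmenting path remains; maximum flow = 16.
By max-flow min-cut, the minimum cut capacity equals the max flow.
In the residual graph, reachable from Depot: {Depot}.
Min-cut edges: Depot→a (8), Depot→b (8); capacity 8 + 8 = 16.

16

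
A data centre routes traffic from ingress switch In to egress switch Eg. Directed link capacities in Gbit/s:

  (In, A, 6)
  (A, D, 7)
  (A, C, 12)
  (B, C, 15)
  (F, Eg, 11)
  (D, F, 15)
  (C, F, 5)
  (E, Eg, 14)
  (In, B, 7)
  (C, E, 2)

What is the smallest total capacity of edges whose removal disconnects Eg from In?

13

Augment In→A→C→E→Eg: bottleneck 2, flow now 2.
Augment In→A→C→F→Eg: bottleneck 4, flow now 6.
Augment In→B→C→F→Eg: bottleneck 1, flow now 7.
Augment In→B→C→A→D→F→Eg: bottleneck 6, flow now 13. (uses reverse residual edge)
No augmenting path remains; maximum flow = 13.
By max-flow min-cut, the minimum cut capacity equals the max flow.
In the residual graph, reachable from In: {In}.
Min-cut edges: In→A (6), In→B (7); capacity 6 + 7 = 13.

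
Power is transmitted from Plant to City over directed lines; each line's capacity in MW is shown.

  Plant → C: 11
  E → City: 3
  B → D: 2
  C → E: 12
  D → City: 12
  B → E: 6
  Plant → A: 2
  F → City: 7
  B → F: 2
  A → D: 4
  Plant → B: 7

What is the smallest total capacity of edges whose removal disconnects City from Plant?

9

Augment Plant→A→D→City: bottleneck 2, flow now 2.
Augment Plant→B→D→City: bottleneck 2, flow now 4.
Augment Plant→B→E→City: bottleneck 3, flow now 7.
Augment Plant→B→F→City: bottleneck 2, flow now 9.
No augmenting path remains; maximum flow = 9.
By max-flow min-cut, the minimum cut capacity equals the max flow.
In the residual graph, reachable from Plant: {Plant, B, C, E}.
Min-cut edges: Plant→A (2), B→D (2), B→F (2), E→City (3); capacity 2 + 2 + 2 + 3 = 9.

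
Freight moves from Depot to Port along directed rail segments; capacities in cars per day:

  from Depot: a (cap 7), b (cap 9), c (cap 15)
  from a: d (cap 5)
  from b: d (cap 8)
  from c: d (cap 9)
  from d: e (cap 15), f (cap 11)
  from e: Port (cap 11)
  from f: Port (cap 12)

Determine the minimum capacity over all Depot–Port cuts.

22

Augment Depot→a→d→e→Port: bottleneck 5, flow now 5.
Augment Depot→b→d→e→Port: bottleneck 6, flow now 11.
Augment Depot→b→d→f→Port: bottleneck 2, flow now 13.
Augment Depot→c→d→f→Port: bottleneck 9, flow now 22.
No augmenting path remains; maximum flow = 22.
By max-flow min-cut, the minimum cut capacity equals the max flow.
In the residual graph, reachable from Depot: {Depot, a, b, c}.
Min-cut edges: a→d (5), b→d (8), c→d (9); capacity 5 + 8 + 9 = 22.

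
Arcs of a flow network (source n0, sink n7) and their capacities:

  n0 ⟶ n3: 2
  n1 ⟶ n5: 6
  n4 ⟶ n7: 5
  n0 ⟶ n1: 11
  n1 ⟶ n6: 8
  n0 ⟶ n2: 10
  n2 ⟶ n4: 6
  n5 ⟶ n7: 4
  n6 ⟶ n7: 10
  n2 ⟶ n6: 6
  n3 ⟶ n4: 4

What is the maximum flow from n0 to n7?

19

Augment n0→n1→n5→n7: bottleneck 4, flow now 4.
Augment n0→n1→n6→n7: bottleneck 7, flow now 11.
Augment n0→n2→n4→n7: bottleneck 5, flow now 16.
Augment n0→n2→n6→n7: bottleneck 3, flow now 19.
No augmenting path remains; maximum flow = 19.
In the residual graph, reachable from n0: {n0, n1, n2, n3, n4, n5, n6}.
Min-cut edges: n4→n7 (5), n5→n7 (4), n6→n7 (10); capacity 5 + 4 + 10 = 19.
This cut is saturated, so no flow can exceed 19.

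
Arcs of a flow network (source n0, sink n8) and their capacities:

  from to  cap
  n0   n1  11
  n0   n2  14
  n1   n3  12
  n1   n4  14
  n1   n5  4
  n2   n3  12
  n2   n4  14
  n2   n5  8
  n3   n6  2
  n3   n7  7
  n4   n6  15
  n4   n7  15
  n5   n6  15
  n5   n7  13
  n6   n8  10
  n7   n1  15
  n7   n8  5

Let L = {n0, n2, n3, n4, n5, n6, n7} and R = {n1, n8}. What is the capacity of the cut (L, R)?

41

Edges leaving {n0, n2, n3, n4, n5, n6, n7}: n0→n1 (11), n6→n8 (10), n7→n1 (15), n7→n8 (5).
Cut capacity = 11 + 10 + 15 + 5 = 41.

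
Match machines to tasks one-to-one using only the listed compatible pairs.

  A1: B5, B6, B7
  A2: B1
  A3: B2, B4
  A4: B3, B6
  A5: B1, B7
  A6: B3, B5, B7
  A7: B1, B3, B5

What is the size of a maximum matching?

6

Unit-capacity flow: source→left, listed edges, right→sink; max matching = max flow.
Augmenting path A1→B5 (+1); matched 1.
Augmenting path A2→B1 (+1); matched 2.
Augmenting path A3→B2 (+1); matched 3.
Augmenting path A4→B3 (+1); matched 4.
Augmenting path A5→B7 (+1); matched 5.
Augmenting path A6→B3→A4→B6 (+1); matched 6.
No augmenting path remains; maximum matching = 6.
König certificate: {A3, B1, B3, B5, B6, B7} is a vertex cover of size 6 (every listed pair touches it), so no matching can be larger.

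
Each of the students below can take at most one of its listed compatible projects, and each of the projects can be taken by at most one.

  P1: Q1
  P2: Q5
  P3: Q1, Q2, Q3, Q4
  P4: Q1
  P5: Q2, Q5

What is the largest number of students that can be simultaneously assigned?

Unit-capacity flow: source→left, listed edges, right→sink; max matching = max flow.
Augmenting path P1→Q1 (+1); matched 1.
Augmenting path P2→Q5 (+1); matched 2.
Augmenting path P3→Q2 (+1); matched 3.
Augmenting path P5→Q2→P3→Q3 (+1); matched 4.
No augmenting path remains; maximum matching = 4.
König certificate: {P2, P3, P5, Q1} is a vertex cover of size 4 (every listed pair touches it), so no matching can be larger.

4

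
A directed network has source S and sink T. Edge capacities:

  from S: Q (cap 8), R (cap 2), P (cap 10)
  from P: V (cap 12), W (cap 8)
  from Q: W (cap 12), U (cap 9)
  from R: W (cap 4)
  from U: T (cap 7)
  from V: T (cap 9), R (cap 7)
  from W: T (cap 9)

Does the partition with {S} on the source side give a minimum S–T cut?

Yes — it is a minimum cut (capacity 20).

Given cut capacity: 10 + 8 + 2 = 20.
Augment S→P→V→T: bottleneck 9, flow now 9.
Augment S→P→W→T: bottleneck 1, flow now 10.
Augment S→Q→U→T: bottleneck 7, flow now 17.
Augment S→Q→W→T: bottleneck 1, flow now 18.
Augment S→R→W→T: bottleneck 2, flow now 20.
No augmenting path remains; maximum flow = 20.
Cut capacity 20 equals the max flow, so it is a minimum cut.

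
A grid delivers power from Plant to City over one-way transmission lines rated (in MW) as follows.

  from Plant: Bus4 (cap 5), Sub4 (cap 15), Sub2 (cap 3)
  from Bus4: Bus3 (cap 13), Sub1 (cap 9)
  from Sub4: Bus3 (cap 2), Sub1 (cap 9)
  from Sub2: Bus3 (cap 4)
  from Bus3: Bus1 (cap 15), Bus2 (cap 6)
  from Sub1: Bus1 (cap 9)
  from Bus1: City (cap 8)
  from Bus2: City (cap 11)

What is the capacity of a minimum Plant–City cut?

14

Augment Plant→Bus4→Bus3→Bus1→City: bottleneck 5, flow now 5.
Augment Plant→Sub4→Bus3→Bus1→City: bottleneck 2, flow now 7.
Augment Plant→Sub4→Sub1→Bus1→City: bottleneck 1, flow now 8.
Augment Plant→Sub2→Bus3→Bus2→City: bottleneck 3, flow now 11.
Augment Plant→Sub4→Sub1→Bus1→Bus3→Bus2→City: bottleneck 3, flow now 14. (uses reverse residual edge)
No augmenting path remains; maximum flow = 14.
By max-flow min-cut, the minimum cut capacity equals the max flow.
In the residual graph, reachable from Plant: {Plant, Bus4, Sub4, Sub2, Bus3, Sub1, Bus1}.
Min-cut edges: Bus3→Bus2 (6), Bus1→City (8); capacity 6 + 8 = 14.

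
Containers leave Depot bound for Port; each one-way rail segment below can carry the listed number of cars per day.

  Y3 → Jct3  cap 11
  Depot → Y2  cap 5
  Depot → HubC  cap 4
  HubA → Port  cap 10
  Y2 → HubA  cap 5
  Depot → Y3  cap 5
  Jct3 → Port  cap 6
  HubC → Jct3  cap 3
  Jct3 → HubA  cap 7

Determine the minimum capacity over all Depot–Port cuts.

Augment Depot→Y3→Jct3→Port: bottleneck 5, flow now 5.
Augment Depot→Y2→HubA→Port: bottleneck 5, flow now 10.
Augment Depot→HubC→Jct3→Port: bottleneck 1, flow now 11.
Augment Depot→HubC→Jct3→HubA→Port: bottleneck 2, flow now 13.
No augmenting path remains; maximum flow = 13.
By max-flow min-cut, the minimum cut capacity equals the max flow.
In the residual graph, reachable from Depot: {Depot, HubC}.
Min-cut edges: Depot→Y3 (5), Depot→Y2 (5), HubC→Jct3 (3); capacity 5 + 5 + 3 = 13.

13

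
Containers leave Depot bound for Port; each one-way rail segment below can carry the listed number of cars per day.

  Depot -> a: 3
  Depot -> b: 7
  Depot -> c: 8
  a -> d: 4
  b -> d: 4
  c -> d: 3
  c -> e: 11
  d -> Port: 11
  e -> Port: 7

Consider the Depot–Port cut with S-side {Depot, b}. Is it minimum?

Yes — it is a minimum cut (capacity 15).

Given cut capacity: 3 + 8 + 4 = 15.
Augment Depot→a→d→Port: bottleneck 3, flow now 3.
Augment Depot→b→d→Port: bottleneck 4, flow now 7.
Augment Depot→c→d→Port: bottleneck 3, flow now 10.
Augment Depot→c→e→Port: bottleneck 5, flow now 15.
No augmenting path remains; maximum flow = 15.
Cut capacity 15 equals the max flow, so it is a minimum cut.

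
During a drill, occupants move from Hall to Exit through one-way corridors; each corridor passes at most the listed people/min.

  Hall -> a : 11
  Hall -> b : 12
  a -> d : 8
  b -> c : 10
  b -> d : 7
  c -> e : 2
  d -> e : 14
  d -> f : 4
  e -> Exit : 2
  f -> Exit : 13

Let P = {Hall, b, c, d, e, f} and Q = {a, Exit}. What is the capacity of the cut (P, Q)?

26

Edges leaving {Hall, b, c, d, e, f}: Hall→a (11), e→Exit (2), f→Exit (13).
Cut capacity = 11 + 2 + 13 = 26.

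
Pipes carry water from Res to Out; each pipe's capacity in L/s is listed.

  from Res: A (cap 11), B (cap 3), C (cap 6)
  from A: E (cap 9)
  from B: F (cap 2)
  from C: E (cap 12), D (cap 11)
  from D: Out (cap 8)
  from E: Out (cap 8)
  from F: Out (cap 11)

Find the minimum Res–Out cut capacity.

Augment Res→A→E→Out: bottleneck 8, flow now 8.
Augment Res→B→F→Out: bottleneck 2, flow now 10.
Augment Res→C→D→Out: bottleneck 6, flow now 16.
No augmenting path remains; maximum flow = 16.
By max-flow min-cut, the minimum cut capacity equals the max flow.
In the residual graph, reachable from Res: {Res, A, B, E}.
Min-cut edges: Res→C (6), B→F (2), E→Out (8); capacity 6 + 2 + 8 = 16.

16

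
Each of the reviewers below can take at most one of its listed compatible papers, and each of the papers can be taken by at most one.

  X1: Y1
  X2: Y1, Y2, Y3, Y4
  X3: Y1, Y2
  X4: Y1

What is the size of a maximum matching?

3

Unit-capacity flow: source→left, listed edges, right→sink; max matching = max flow.
Augmenting path X1→Y1 (+1); matched 1.
Augmenting path X2→Y2 (+1); matched 2.
Augmenting path X3→Y2→X2→Y3 (+1); matched 3.
No augmenting path remains; maximum matching = 3.
König certificate: {X2, X3, Y1} is a vertex cover of size 3 (every listed pair touches it), so no matching can be larger.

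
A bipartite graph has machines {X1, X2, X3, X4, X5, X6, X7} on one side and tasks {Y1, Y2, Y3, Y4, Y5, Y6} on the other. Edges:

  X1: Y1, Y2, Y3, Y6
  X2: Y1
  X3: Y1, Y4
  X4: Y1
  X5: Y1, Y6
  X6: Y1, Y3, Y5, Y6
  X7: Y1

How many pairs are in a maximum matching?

Unit-capacity flow: source→left, listed edges, right→sink; max matching = max flow.
Augmenting path X1→Y1 (+1); matched 1.
Augmenting path X3→Y4 (+1); matched 2.
Augmenting path X5→Y6 (+1); matched 3.
Augmenting path X6→Y3 (+1); matched 4.
Augmenting path X2→Y1→X1→Y2 (+1); matched 5.
No augmenting path remains; maximum matching = 5.
König certificate: {X1, X3, X5, X6, Y1} is a vertex cover of size 5 (every listed pair touches it), so no matching can be larger.

5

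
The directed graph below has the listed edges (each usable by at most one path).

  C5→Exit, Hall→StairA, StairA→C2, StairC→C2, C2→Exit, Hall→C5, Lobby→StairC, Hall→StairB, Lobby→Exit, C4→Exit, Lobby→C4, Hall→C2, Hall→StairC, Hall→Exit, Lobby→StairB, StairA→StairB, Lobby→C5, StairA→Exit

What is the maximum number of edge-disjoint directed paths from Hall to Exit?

Assign every edge capacity 1; by Menger, the answer equals the max flow.
Path Hall→Exit (+1); total 1.
Path Hall→C5→Exit (+1); total 2.
Path Hall→StairA→Exit (+1); total 3.
Path Hall→C2→Exit (+1); total 4.
No residual Hall→Exit path; max flow = 4.
Certifying cut of size 4: {C2→Exit, Hall→C5, Hall→Exit, Hall→StairA}.

4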